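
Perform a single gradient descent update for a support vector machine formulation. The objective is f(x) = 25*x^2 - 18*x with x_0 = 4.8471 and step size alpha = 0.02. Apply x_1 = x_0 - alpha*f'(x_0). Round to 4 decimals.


We compute the gradient at x_0 and apply the update.
f'(x) = 50*x - 18
f'(4.8471) = 50*4.8471 - 18 = 224.355
x_1 = 4.8471 - 0.02*224.355 = 0.36


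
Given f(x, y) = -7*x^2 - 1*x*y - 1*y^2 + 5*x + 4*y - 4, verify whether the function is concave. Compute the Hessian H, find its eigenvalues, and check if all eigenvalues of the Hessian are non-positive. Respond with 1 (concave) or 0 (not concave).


The Hessian of f(x,y) = -7*x^2 - 1*x*y - 1*y^2 + 5*x + 4*y - 4 is:
H = [[-14, -1], [-1, -2]]
Trace = -14 - 2 = -16
Determinant = -14*-2 - (-1)^2 = 27
Discriminant = (-16)^2 - 4*27 = 148.0
Eigenvalues: lambda_1 = -14.0828, lambda_2 = -1.9172
The function is concave.

1


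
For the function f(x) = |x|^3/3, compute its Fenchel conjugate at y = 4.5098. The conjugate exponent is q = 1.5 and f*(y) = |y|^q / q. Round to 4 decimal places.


The conjugate exponent q satisfies 1/p + 1/q = 1.
p = 3, so q = 3/(3 - 1) = 1.5
|y|^q = 4.5098^1.5 = 9.5771
f*(4.5098) = 9.5771 / 1.5 = 6.3848


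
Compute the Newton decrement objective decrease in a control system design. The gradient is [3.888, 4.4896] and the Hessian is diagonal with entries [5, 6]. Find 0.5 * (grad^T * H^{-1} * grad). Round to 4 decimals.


Step 1: H is diagonal, so H^(-1) * g = [0.7776, 0.7483].
Step 2: g^T H^(-1) g = sum_i g_i^2 / H_ii
  = (3.888)^2/5 + (4.4896)^2/6
  = 3.0233 + 3.3594 = 6.3827
Step 3: Objective decrease = 0.5 * g^T H^(-1) g = 3.1914


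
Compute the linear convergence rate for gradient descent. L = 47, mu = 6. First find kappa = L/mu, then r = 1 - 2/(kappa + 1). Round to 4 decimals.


Step 1: Compute the condition number.
kappa = L/mu = 47/6 = 7.8333
Step 2: Compute the convergence rate.
r = 1 - 2/(kappa + 1) = 1 - 2*mu/(L + mu) = (L - mu)/(L + mu) = 41/53 = 0.7736


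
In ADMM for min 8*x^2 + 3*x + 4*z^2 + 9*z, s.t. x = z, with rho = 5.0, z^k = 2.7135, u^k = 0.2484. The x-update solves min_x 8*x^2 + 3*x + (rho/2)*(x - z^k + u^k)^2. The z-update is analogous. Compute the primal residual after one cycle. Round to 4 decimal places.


ADMM iteration with rho = 5.0, z^k = 2.7135, u^k = 0.2484
Step 1: x-update.
Minimize 8*x^2 + 3*x + (5.0/2)*(x - 2.7135 + 0.2484)^2
FOC: (2*8 + 5.0)*x = -3 + 5.0*(2.7135 - 0.2484)
x^{k+1} = 0.4441
Step 2: z-update.
Minimize 4*z^2 + 9*z + (5.0/2)*(0.4441 - z + 0.2484)^2
FOC: (2*4 + 5.0)*z = -9 + 5.0*(0.4441 + 0.2484)
z^{k+1} = -0.426
Step 3: u-update.
u^{k+1} = 0.2484 + 0.4441 + 0.426 = 1.1184
Step 4: Primal residual = |0.4441 + 0.426| = 0.87


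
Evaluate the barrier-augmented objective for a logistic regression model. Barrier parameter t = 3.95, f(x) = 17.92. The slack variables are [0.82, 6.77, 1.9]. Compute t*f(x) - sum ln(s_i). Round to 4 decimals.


Step 1: Compute log-barrier.
ln values: [-0.1985, 1.9125, 0.6419]
phi = -(-0.1985 + 1.9125 + 0.6419) = -2.3559
Step 2: Compute augmented objective.
t*f(x) = 3.95*17.92 = 70.784
Total = 70.784 - 2.3559 = 68.4281


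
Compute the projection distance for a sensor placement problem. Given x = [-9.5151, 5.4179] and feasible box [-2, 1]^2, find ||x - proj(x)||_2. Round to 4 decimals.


Project each component onto [-2, 1].
clip(-9.5151) = -2.0, clip(5.4179) = 1.0
Projection = [-2.0, 1.0]
Squared diffs: [56.4767, 19.5178]
Distance = sqrt(75.9945) = 8.7175


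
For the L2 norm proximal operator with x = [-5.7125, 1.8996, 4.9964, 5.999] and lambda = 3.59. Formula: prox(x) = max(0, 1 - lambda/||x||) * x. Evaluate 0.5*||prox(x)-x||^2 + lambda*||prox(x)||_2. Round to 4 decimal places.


Step 1: Compute ||x||.
||x|| = 9.8587
Step 2: Compute scaling factor.
scale = max(0, 1 - 3.59/9.8587) = 0.6359
Step 3: prox(x) = [-3.6323, 1.2079, 3.177, 3.8145]
||prox(x)|| = 6.2687
Step 4: Proximal objective.
0.5*||prox-x||^2 = 6.4441
lambda*||prox|| = 22.5046
Total = 28.9485


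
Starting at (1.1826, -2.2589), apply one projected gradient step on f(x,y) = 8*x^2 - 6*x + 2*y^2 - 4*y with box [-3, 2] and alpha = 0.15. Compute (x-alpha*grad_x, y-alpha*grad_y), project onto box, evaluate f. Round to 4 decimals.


Step 1: Compute gradient at (1.1826, -2.2589).
grad_x = 2*8*1.1826 - 6 = 12.9216
grad_y = 2*2*-2.2589 - 4 = -13.0356
Step 2: Gradient step.
x_raw = 1.1826 - 0.15*12.9216 = -0.7556
y_raw = -2.2589 - 0.15*-13.0356 = -0.3036
Step 3: Project onto [-3, 2].
x_proj = clip(-0.7556) = -0.7556
y_proj = clip(-0.3036) = -0.3036
Step 4: Evaluate f.
f(-0.7556, -0.3036) = 10.5003


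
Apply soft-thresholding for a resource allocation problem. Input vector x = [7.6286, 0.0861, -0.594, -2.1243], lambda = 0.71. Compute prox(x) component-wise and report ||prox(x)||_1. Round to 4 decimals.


Soft-thresholding with lambda = 0.71:
prox(7.6286) = sign(7.6286)*max(|7.6286| - 0.71, 0) = 6.9186
prox(0.0861) = sign(0.0861)*max(|0.0861| - 0.71, 0) = 0.0
prox(-0.594) = sign(-0.594)*max(|-0.594| - 0.71, 0) = 0.0
prox(-2.1243) = sign(-2.1243)*max(|-2.1243| - 0.71, 0) = -1.4143
prox(x) = [6.9186, 0.0, 0.0, -1.4143]
||prox(x)||_1 = 6.9186 + 0.0 + 0.0 + 1.4143 = 8.3329


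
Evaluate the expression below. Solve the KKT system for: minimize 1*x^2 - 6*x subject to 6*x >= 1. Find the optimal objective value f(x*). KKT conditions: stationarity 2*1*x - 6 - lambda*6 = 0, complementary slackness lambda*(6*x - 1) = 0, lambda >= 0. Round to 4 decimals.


Step 1: Try lambda = 0 (constraint inactive).
Stationarity: 2*1*x - 6 = 0
x* = 6/(2*1) = 3.0
Check constraint: 6*3.0 = 18.0 >= 1 -- satisfied.
Step 2: Compute optimal value.
f(x*) = 1*3.0^2 - 6*3.0 = -9.0


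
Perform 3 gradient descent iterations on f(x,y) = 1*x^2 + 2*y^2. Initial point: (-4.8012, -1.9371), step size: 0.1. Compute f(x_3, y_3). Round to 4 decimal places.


Gradient descent on f(x,y) = 1*x^2 + 2*y^2.
Starting point: (-4.8012, -1.9371), alpha = 0.1
Step 1: grad_x = 2*1*-4.8012 = -9.6024, grad_y = 2*2*-1.9371 = -7.7484
  x_1 = -4.8012 - 0.1*-9.6024 = -3.841
  y_1 = -1.9371 - 0.1*-7.7484 = -1.1623
Step 2: grad_x = 2*1*-3.841 = -7.6819, grad_y = 2*2*-1.1623 = -4.649
  x_2 = -3.841 - 0.1*-7.6819 = -3.0728
  y_2 = -1.1623 - 0.1*-4.649 = -0.6974
Step 3: grad_x = 2*1*-3.0728 = -6.1455, grad_y = 2*2*-0.6974 = -2.7894
  x_3 = -3.0728 - 0.1*-6.1455 = -2.4582
  y_3 = -0.6974 - 0.1*-2.7894 = -0.4184
f(-2.4582, -0.4184) = 1*(-2.4582)^2 + 2*(-0.4184)^2 = 6.393


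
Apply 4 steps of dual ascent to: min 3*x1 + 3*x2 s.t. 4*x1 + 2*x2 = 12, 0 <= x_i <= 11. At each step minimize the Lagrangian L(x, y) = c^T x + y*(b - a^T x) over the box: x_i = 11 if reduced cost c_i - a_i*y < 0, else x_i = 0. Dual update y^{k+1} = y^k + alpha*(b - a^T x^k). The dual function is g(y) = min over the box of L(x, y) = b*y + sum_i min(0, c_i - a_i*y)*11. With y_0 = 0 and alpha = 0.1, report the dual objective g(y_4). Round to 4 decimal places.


Dual ascent for LP: min 3*x1 + 3*x2, 4*x1 + 2*x2 = 12, 0 <= x_i <= 11
Step 1: y^k = 0.0, reduced costs: (3.0, 3.0)
  x^k = (0.0, 0.0), subgradient = b - a^T x = 12.0
  y^{k+1} = 0.0 + 0.1*12.0 = 1.2
Step 2: y^k = 1.2, reduced costs: (-1.8, 0.6)
  x^k = (11.0, 0.0), subgradient = b - a^T x = -32.0
  y^{k+1} = 1.2 + 0.1*-32.0 = -2.0
Step 3: y^k = -2.0, reduced costs: (11.0, 7.0)
  x^k = (0.0, 0.0), subgradient = b - a^T x = 12.0
  y^{k+1} = -2.0 + 0.1*12.0 = -0.8
Step 4: y^k = -0.8, reduced costs: (6.2, 4.6)
  x^k = (0.0, 0.0), subgradient = b - a^T x = 12.0
  y^{k+1} = -0.8 + 0.1*12.0 = 0.4
Dual objective at y_4 = 0.4: reduced costs (1.4, 2.2), box minimizer x = (0.0, 0.0)
g(y_4) = b*y + (c1 - a1*y)*x1 + (c2 - a2*y)*x2 = 12*0.4 + 1.4*0.0 + 2.2*0.0 = 4.8 + 0.0 + 0.0 = 4.8


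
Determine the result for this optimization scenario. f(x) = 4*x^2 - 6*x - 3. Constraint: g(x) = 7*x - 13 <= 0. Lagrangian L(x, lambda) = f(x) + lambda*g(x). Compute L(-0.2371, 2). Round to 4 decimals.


Step 1: Evaluate f(x).
f(-0.2371) = 4*(-0.2371)^2 - 6*(-0.2371) - 3 = -1.3525
Step 2: Evaluate g(x).
g(-0.2371) = 7*-0.2371 - 13 = -14.6597
Step 3: Compute Lagrangian.
L = -1.3525 + 2*-14.6597 = -30.6719


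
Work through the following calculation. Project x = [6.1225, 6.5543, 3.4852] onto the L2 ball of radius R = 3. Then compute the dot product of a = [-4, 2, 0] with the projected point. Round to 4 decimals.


Step 1: Compute ||x|| (intermediates to 6 decimals).
||x|| = sqrt(6.1225^2 + 6.5543^2 + 3.4852^2) = 9.622394
Step 2: Project.
Since ||x|| > R, scale = R/||x|| = 3/9.622394 = 0.311773, proj(x) = scale * x
proj(x) = [1.90883, 2.043454, 1.086591]
Step 3: Dot product.
a^T * proj(x) = -4*1.90883 + 2*2.043454 + 0*1.086591 = -3.5484


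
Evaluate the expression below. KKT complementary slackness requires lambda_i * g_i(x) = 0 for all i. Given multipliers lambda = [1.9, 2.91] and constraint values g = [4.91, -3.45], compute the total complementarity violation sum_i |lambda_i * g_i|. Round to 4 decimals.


KKT complementary slackness check:
lambda_1 * g_1 = 1.9 * 4.91 = 9.329
lambda_2 * g_2 = 2.91 * -3.45 = -10.0395
Total violation = 9.329 + 10.0395 = 19.3685


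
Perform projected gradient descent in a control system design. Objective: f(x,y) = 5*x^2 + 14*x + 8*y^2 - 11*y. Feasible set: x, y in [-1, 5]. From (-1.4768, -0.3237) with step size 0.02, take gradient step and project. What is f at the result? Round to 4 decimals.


Step 1: Compute gradient at (-1.4768, -0.3237).
grad_x = 2*5*-1.4768 + 14 = -0.768
grad_y = 2*8*-0.3237 - 11 = -16.1792
Step 2: Gradient step.
x_raw = -1.4768 - 0.02*-0.768 = -1.4614
y_raw = -0.3237 - 0.02*-16.1792 = -0.0001
Step 3: Project onto [-1, 5].
x_proj = clip(-1.4614) = -1.0
y_proj = clip(-0.0001) = -0.0001
Step 4: Evaluate f.
f(-1.0, -0.0001) = -8.9987


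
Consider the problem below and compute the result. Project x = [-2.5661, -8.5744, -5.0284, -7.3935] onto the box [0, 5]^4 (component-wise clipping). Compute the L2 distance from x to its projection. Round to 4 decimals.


Project each component onto [0, 5].
clip(-2.5661) = 0.0, clip(-8.5744) = 0.0, clip(-5.0284) = 0.0, clip(-7.3935) = 0.0
Projection = [0.0, 0.0, 0.0, 0.0]
Squared diffs: [6.5849, 73.5203, 25.2848, 54.6638]
Distance = sqrt(160.0538) = 12.6512


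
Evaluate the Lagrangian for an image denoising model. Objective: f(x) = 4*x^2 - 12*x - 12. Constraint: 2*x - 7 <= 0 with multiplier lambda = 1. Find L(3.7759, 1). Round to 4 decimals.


Step 1: Evaluate f(x).
f(3.7759) = 4*3.7759^2 - 12*3.7759 - 12 = -0.2811
Step 2: Evaluate g(x).
g(3.7759) = 2*3.7759 - 7 = 0.5518
Step 3: Compute Lagrangian.
L = -0.2811 + 1*0.5518 = 0.2707


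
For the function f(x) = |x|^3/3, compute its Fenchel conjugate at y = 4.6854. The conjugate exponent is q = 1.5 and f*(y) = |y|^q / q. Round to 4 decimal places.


The conjugate exponent q satisfies 1/p + 1/q = 1.
p = 3, so q = 3/(3 - 1) = 1.5
|y|^q = 4.6854^1.5 = 10.1419
f*(4.6854) = 10.1419 / 1.5 = 6.7613


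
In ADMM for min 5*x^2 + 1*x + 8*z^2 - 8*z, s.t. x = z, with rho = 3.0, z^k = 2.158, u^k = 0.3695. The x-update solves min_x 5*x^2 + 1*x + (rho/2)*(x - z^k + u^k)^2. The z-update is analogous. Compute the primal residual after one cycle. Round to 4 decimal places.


ADMM iteration with rho = 3.0, z^k = 2.158, u^k = 0.3695
Step 1: x-update.
Minimize 5*x^2 + 1*x + (3.0/2)*(x - 2.158 + 0.3695)^2
FOC: (2*5 + 3.0)*x = -1 + 3.0*(2.158 - 0.3695)
x^{k+1} = 0.3358
Step 2: z-update.
Minimize 8*z^2 - 8*z + (3.0/2)*(0.3358 - z + 0.3695)^2
FOC: (2*8 + 3.0)*z = 8 + 3.0*(0.3358 + 0.3695)
z^{k+1} = 0.5324
Step 3: u-update.
u^{k+1} = 0.3695 + 0.3358 - 0.5324 = 0.1729
Step 4: Primal residual = |0.3358 - 0.5324| = 0.1966


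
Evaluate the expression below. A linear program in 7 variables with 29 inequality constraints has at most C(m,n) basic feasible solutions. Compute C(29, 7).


Each vertex corresponds to some choice of n active constraints out of m, so the number of vertices is at most C(m, n) = m! / (n!(m-n)!).
m = 29, n = 7
Numerator: 29 * 28 * 27 * 26 * 25 * 24 * 23
Denominator: 7! = 5040
C(29, 7) = 1560780


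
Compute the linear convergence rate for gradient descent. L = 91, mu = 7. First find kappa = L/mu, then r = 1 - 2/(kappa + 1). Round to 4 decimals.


Step 1: Compute the condition number.
kappa = L/mu = 91/7 = 13.0
Step 2: Compute the convergence rate.
r = 1 - 2/(kappa + 1) = 1 - 2*mu/(L + mu) = (L - mu)/(L + mu) = 84/98 = 0.8571


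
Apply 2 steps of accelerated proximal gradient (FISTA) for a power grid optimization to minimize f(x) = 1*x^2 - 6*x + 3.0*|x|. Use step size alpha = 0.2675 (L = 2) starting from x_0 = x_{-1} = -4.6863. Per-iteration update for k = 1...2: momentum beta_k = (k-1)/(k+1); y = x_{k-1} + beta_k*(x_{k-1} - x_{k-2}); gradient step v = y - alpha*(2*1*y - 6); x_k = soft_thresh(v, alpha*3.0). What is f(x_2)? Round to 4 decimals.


FISTA on f(x) = 1*x^2 - 6*x + 3.0*|x|
L = 2, alpha = 0.2675
Iteration 1: beta = 0.0, y = -4.6863 + 0.0*(-4.6863 + 4.6863) = -4.6863
  grad(y) = -15.3726, v = y - alpha*grad = -0.5741
  prox(v) = soft_thresh(-0.5741, 0.8025) = 0.0
Iteration 2: beta = 0.3333, y = 0.0 + 0.3333*(0.0 + 4.6863) = 1.5621
  grad(y) = -2.8758, v = y - alpha*grad = 2.3314
  prox(v) = soft_thresh(2.3314, 0.8025) = 1.5289
f(x_2) = 1*1.5289^2 - 6*1.5289 + 3.0*|1.5289| = -2.2492


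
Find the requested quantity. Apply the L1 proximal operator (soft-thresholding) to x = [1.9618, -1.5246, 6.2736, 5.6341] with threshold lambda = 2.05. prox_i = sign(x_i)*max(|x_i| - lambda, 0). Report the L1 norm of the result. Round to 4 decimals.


Soft-thresholding with lambda = 2.05:
prox(1.9618) = sign(1.9618)*max(|1.9618| - 2.05, 0) = 0.0
prox(-1.5246) = sign(-1.5246)*max(|-1.5246| - 2.05, 0) = 0.0
prox(6.2736) = sign(6.2736)*max(|6.2736| - 2.05, 0) = 4.2236
prox(5.6341) = sign(5.6341)*max(|5.6341| - 2.05, 0) = 3.5841
prox(x) = [0.0, 0.0, 4.2236, 3.5841]
||prox(x)||_1 = 0.0 + 0.0 + 4.2236 + 3.5841 = 7.8077


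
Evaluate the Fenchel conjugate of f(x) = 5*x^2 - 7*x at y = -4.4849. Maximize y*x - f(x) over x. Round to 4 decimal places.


f*(y) = sup_x {y*x - a*x^2 - b*x} = sup_x {(y-b)*x - a*x^2}
FOC: (y - b) - 2a*x = 0 => x* = (y - b)/(2a)
x* = (-4.4849 + 7)/(2*5) = 0.2515
f*(-4.4849) = (y-b)^2/(4a) = (-4.4849 + 7)^2/(4*5)
= 6.3257/20 = 0.3163


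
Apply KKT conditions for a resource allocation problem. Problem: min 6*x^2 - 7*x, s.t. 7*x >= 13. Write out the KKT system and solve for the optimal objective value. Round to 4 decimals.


Step 1: Try lambda = 0 (constraint inactive).
x_unc = 7/(2*6) = 0.5833
Check: 7*0.5833 = 4.0831 < 13 -- violated!
Step 2: Constraint must be active: 7*x = 13
x* = 13/7 = 1.8571 (rounded; the exact value 13/7 is used below)
lambda = (2*6*(13/7) - 7)/7 = 2.1837
Step 3: Compute optimal value.
f(x*) = 6*(13/7)^2 - 7*(13/7) = 7.6939


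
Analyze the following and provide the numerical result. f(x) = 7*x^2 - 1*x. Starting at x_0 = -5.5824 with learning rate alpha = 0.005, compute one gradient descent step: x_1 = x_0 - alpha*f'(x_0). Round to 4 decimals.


We compute the gradient at x_0 and apply the update.
f'(x) = 14*x - 1
f'(-5.5824) = 14*-5.5824 - 1 = -79.1536
x_1 = -5.5824 - 0.005*-79.1536 = -5.1866


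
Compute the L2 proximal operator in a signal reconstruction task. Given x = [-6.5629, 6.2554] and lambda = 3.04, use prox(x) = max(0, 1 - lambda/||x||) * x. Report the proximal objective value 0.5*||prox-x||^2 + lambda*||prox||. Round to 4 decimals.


Step 1: Compute ||x||.
||x|| = 9.0665
Step 2: Compute scaling factor.
scale = max(0, 1 - 3.04/9.0665) = 0.6647
Step 3: prox(x) = [-4.3624, 4.158]
||prox(x)|| = 6.0265
Step 4: Proximal objective.
0.5*||prox-x||^2 = 4.6208
lambda*||prox|| = 18.3206
Total = 22.9414


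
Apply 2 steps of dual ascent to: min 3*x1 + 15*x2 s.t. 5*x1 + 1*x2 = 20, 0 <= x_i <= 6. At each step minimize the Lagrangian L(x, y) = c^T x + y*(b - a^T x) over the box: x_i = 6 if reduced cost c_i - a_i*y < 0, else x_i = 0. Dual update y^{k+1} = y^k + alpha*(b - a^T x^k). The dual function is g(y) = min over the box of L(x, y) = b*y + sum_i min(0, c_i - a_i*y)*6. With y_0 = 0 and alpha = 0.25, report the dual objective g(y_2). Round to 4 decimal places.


Dual ascent for LP: min 3*x1 + 15*x2, 5*x1 + 1*x2 = 20, 0 <= x_i <= 6
Step 1: y^k = 0.0, reduced costs: (3.0, 15.0)
  x^k = (0.0, 0.0), subgradient = b - a^T x = 20.0
  y^{k+1} = 0.0 + 0.25*20.0 = 5.0
Step 2: y^k = 5.0, reduced costs: (-22.0, 10.0)
  x^k = (6.0, 0.0), subgradient = b - a^T x = -10.0
  y^{k+1} = 5.0 + 0.25*-10.0 = 2.5
Dual objective at y_2 = 2.5: reduced costs (-9.5, 12.5), box minimizer x = (6.0, 0.0)
g(y_2) = b*y + (c1 - a1*y)*x1 + (c2 - a2*y)*x2 = 20*2.5 + (-9.5)*6.0 + 12.5*0.0 = 50.0 - 57.0 + 0.0 = -7.0


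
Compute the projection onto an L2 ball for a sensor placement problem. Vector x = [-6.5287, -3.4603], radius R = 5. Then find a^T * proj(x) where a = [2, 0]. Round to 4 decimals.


Step 1: Compute ||x|| (intermediates to 6 decimals).
||x|| = sqrt((-6.5287)^2 + (-3.4603)^2) = 7.389019
Step 2: Project.
Since ||x|| > R, scale = R/||x|| = 5/7.389019 = 0.67668, proj(x) = scale * x
proj(x) = [-4.417841, -2.341516]
Step 3: Dot product.
a^T * proj(x) = 2*(-4.417841) + 0*(-2.341516) = -8.8357


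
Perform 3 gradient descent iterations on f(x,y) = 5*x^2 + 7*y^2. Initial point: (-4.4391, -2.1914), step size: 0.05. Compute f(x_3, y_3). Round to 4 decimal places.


Gradient descent on f(x,y) = 5*x^2 + 7*y^2.
Starting point: (-4.4391, -2.1914), alpha = 0.05
Step 1: grad_x = 2*5*-4.4391 = -44.391, grad_y = 2*7*-2.1914 = -30.6796
  x_1 = -4.4391 - 0.05*-44.391 = -2.2196
  y_1 = -2.1914 - 0.05*-30.6796 = -0.6574
Step 2: grad_x = 2*5*-2.2196 = -22.1955, grad_y = 2*7*-0.6574 = -9.2039
  x_2 = -2.2196 - 0.05*-22.1955 = -1.1098
  y_2 = -0.6574 - 0.05*-9.2039 = -0.1972
Step 3: grad_x = 2*5*-1.1098 = -11.0978, grad_y = 2*7*-0.1972 = -2.7612
  x_3 = -1.1098 - 0.05*-11.0978 = -0.5549
  y_3 = -0.1972 - 0.05*-2.7612 = -0.0592
f(-0.5549, -0.0592) = 5*(-0.5549)^2 + 7*(-0.0592)^2 = 1.564


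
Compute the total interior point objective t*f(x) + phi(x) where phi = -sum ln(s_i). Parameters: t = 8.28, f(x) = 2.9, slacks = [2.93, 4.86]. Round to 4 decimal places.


Step 1: Compute log-barrier.
ln values: [1.075, 1.581]
phi = -(1.075 + 1.581) = -2.656
Step 2: Compute augmented objective.
t*f(x) = 8.28*2.9 = 24.012
Total = 24.012 - 2.656 = 21.356


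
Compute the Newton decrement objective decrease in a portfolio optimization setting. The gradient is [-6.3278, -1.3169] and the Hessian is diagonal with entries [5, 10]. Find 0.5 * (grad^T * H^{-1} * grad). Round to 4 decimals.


Step 1: H is diagonal, so H^(-1) * g = [-1.2656, -0.1317].
Step 2: g^T H^(-1) g = sum_i g_i^2 / H_ii
  = (-6.3278)^2/5 + (-1.3169)^2/10
  = 8.0082 + 0.1734 = 8.1816
Step 3: Objective decrease = 0.5 * g^T H^(-1) g = 4.0908


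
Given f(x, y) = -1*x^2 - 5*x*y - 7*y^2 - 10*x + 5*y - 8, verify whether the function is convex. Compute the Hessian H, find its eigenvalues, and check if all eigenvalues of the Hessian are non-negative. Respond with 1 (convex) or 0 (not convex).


The Hessian of f(x,y) = -1*x^2 - 5*x*y - 7*y^2 - 10*x + 5*y - 8 is:
H = [[-2, -5], [-5, -14]]
Trace = -2 - 14 = -16
Determinant = -2*-14 - (-5)^2 = 3
Discriminant = (-16)^2 - 4*3 = 244.0
Eigenvalues: lambda_1 = -15.8102, lambda_2 = -0.1898
The function is not convex.

0


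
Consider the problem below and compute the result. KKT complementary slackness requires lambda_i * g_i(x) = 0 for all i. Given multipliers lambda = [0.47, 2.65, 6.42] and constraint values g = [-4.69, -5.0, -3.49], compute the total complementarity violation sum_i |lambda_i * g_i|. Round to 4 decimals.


KKT complementary slackness check:
lambda_1 * g_1 = 0.47 * -4.69 = -2.2043
lambda_2 * g_2 = 2.65 * -5.0 = -13.25
lambda_3 * g_3 = 6.42 * -3.49 = -22.4058
Total violation = 2.2043 + 13.25 + 22.4058 = 37.8601


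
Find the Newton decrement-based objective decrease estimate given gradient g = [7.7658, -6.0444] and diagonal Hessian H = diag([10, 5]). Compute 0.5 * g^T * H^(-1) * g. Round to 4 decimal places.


Step 1: H is diagonal, so H^(-1) * g = [0.7766, -1.2089].
Step 2: g^T H^(-1) g = sum_i g_i^2 / H_ii
  = (7.7658)^2/10 + (-6.0444)^2/5
  = 6.0308 + 7.307 = 13.3377
Step 3: Objective decrease = 0.5 * g^T H^(-1) g = 6.6689


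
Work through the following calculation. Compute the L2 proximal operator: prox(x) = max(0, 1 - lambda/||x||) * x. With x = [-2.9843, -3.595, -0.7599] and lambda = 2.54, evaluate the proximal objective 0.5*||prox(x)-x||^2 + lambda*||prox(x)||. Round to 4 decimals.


Step 1: Compute ||x||.
||x|| = 4.7337
Step 2: Compute scaling factor.
scale = max(0, 1 - 2.54/4.7337) = 0.4634
Step 3: prox(x) = [-1.383, -1.666, -0.3522]
||prox(x)|| = 2.1937
Step 4: Proximal objective.
0.5*||prox-x||^2 = 3.2258
lambda*||prox|| = 5.572
Total = 8.7977


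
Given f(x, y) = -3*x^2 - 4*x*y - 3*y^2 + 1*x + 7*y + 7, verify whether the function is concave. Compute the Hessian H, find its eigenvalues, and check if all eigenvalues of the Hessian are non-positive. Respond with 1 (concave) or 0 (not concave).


The Hessian of f(x,y) = -3*x^2 - 4*x*y - 3*y^2 + 1*x + 7*y + 7 is:
H = [[-6, -4], [-4, -6]]
Trace = -6 - 6 = -12
Determinant = -6*-6 - (-4)^2 = 20
Discriminant = (-12)^2 - 4*20 = 64.0
Eigenvalues: lambda_1 = -10.0, lambda_2 = -2.0
The function is concave.

1


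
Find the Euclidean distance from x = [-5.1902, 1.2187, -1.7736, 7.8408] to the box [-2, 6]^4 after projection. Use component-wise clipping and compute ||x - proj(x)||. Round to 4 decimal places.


Project each component onto [-2, 6].
clip(-5.1902) = -2.0, clip(1.2187) = 1.2187, clip(-1.7736) = -1.7736, clip(7.8408) = 6.0
Projection = [-2.0, 1.2187, -1.7736, 6.0]
Squared diffs: [10.1774, 0.0, 0.0, 3.3885]
Distance = sqrt(13.5659) = 3.6832


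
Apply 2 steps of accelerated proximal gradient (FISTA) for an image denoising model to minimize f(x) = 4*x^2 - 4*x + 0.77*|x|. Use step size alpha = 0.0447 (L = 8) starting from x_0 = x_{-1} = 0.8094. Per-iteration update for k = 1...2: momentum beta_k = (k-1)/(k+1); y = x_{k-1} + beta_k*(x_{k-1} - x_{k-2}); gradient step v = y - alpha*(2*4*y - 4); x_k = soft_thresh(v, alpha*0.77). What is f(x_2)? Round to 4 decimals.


FISTA on f(x) = 4*x^2 - 4*x + 0.77*|x|
L = 8, alpha = 0.0447
Iteration 1: beta = 0.0, y = 0.8094 + 0.0*(0.8094 - 0.8094) = 0.8094
  grad(y) = 2.4752, v = y - alpha*grad = 0.6988
  prox(v) = soft_thresh(0.6988, 0.0344) = 0.6643
Iteration 2: beta = 0.3333, y = 0.6643 + 0.3333*(0.6643 - 0.8094) = 0.616
  grad(y) = 0.9279, v = y - alpha*grad = 0.5745
  prox(v) = soft_thresh(0.5745, 0.0344) = 0.5401
f(x_2) = 4*0.5401^2 - 4*0.5401 + 0.77*|0.5401| = -0.5777


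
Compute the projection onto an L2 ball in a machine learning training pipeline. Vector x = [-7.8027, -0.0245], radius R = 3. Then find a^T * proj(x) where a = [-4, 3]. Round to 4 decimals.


Step 1: Compute ||x|| (intermediates to 6 decimals).
||x|| = sqrt((-7.8027)^2 + (-0.0245)^2) = 7.802738
Step 2: Project.
Since ||x|| > R, scale = R/||x|| = 3/7.802738 = 0.38448, proj(x) = scale * x
proj(x) = [-2.999982, -0.00942]
Step 3: Dot product.
a^T * proj(x) = -4*(-2.999982) + 3*(-0.00942) = 11.9717


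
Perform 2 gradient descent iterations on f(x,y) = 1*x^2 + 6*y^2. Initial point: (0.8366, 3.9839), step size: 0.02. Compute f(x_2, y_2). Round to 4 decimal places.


Gradient descent on f(x,y) = 1*x^2 + 6*y^2.
Starting point: (0.8366, 3.9839), alpha = 0.02
Step 1: grad_x = 2*1*0.8366 = 1.6732, grad_y = 2*6*3.9839 = 47.8068
  x_1 = 0.8366 - 0.02*1.6732 = 0.8031
  y_1 = 3.9839 - 0.02*47.8068 = 3.0278
Step 2: grad_x = 2*1*0.8031 = 1.6063, grad_y = 2*6*3.0278 = 36.3332
  x_2 = 0.8031 - 0.02*1.6063 = 0.771
  y_2 = 3.0278 - 0.02*36.3332 = 2.3011
f(0.771, 2.3011) = 1*0.771^2 + 6*2.3011^2 = 32.3648


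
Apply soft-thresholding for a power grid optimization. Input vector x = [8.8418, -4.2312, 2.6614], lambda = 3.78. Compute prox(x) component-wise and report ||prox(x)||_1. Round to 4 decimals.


Soft-thresholding with lambda = 3.78:
prox(8.8418) = sign(8.8418)*max(|8.8418| - 3.78, 0) = 5.0618
prox(-4.2312) = sign(-4.2312)*max(|-4.2312| - 3.78, 0) = -0.4512
prox(2.6614) = sign(2.6614)*max(|2.6614| - 3.78, 0) = 0.0
prox(x) = [5.0618, -0.4512, 0.0]
||prox(x)||_1 = 5.0618 + 0.4512 + 0.0 = 5.513


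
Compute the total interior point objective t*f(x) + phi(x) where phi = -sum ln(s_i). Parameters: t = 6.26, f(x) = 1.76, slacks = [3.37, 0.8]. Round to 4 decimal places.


Step 1: Compute log-barrier.
ln values: [1.2149, -0.2231]
phi = -(1.2149 - 0.2231) = -0.9918
Step 2: Compute augmented objective.
t*f(x) = 6.26*1.76 = 11.0176
Total = 11.0176 - 0.9918 = 10.0258


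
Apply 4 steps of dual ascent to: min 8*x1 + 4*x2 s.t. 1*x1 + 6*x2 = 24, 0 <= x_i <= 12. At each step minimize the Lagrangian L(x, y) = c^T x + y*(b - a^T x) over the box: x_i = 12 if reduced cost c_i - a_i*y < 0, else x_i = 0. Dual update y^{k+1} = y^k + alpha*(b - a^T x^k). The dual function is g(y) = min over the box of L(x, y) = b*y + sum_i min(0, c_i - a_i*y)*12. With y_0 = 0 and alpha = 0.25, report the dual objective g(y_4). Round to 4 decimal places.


Dual ascent for LP: min 8*x1 + 4*x2, 1*x1 + 6*x2 = 24, 0 <= x_i <= 12
Step 1: y^k = 0.0, reduced costs: (8.0, 4.0)
  x^k = (0.0, 0.0), subgradient = b - a^T x = 24.0
  y^{k+1} = 0.0 + 0.25*24.0 = 6.0
Step 2: y^k = 6.0, reduced costs: (2.0, -32.0)
  x^k = (0.0, 12.0), subgradient = b - a^T x = -48.0
  y^{k+1} = 6.0 + 0.25*-48.0 = -6.0
Step 3: y^k = -6.0, reduced costs: (14.0, 40.0)
  x^k = (0.0, 0.0), subgradient = b - a^T x = 24.0
  y^{k+1} = -6.0 + 0.25*24.0 = 0.0
Step 4: y^k = 0.0, reduced costs: (8.0, 4.0)
  x^k = (0.0, 0.0), subgradient = b - a^T x = 24.0
  y^{k+1} = 0.0 + 0.25*24.0 = 6.0
Dual objective at y_4 = 6.0: reduced costs (2.0, -32.0), box minimizer x = (0.0, 12.0)
g(y_4) = b*y + (c1 - a1*y)*x1 + (c2 - a2*y)*x2 = 24*6.0 + 2.0*0.0 + (-32.0)*12.0 = 144.0 + 0.0 - 384.0 = -240.0


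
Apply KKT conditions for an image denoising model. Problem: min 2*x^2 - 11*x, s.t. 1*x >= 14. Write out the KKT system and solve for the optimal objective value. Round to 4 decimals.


Step 1: Try lambda = 0 (constraint inactive).
x_unc = 11/(2*2) = 2.75
Check: 1*2.75 = 2.75 < 14 -- violated!
Step 2: Constraint must be active: 1*x = 14
x* = 14/1 = 14.0
lambda = (2*2*14.0 - 11)/1 = 45.0
Step 3: Compute optimal value.
f(x*) = 2*14.0^2 - 11*14.0 = 238.0


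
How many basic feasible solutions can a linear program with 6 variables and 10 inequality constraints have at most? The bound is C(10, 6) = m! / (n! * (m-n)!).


Each vertex corresponds to some choice of n active constraints out of m, so the number of vertices is at most C(m, n) = m! / (n!(m-n)!).
m = 10, n = 6
Numerator: 10 * 9 * 8 * 7 * 6 * 5
Denominator: 6! = 720
C(10, 6) = 210


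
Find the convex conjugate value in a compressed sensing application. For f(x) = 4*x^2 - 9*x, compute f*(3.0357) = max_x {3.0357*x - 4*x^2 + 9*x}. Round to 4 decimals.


f*(y) = sup_x {y*x - a*x^2 - b*x} = sup_x {(y-b)*x - a*x^2}
FOC: (y - b) - 2a*x = 0 => x* = (y - b)/(2a)
x* = (3.0357 + 9)/(2*4) = 1.5045
f*(3.0357) = (y-b)^2/(4a) = (3.0357 + 9)^2/(4*4)
= 144.8581/16 = 9.0536


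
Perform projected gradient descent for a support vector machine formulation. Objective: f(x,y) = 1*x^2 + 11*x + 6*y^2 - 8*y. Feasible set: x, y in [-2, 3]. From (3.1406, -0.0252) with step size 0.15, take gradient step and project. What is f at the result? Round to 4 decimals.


Step 1: Compute gradient at (3.1406, -0.0252).
grad_x = 2*1*3.1406 + 11 = 17.2812
grad_y = 2*6*-0.0252 - 8 = -8.3024
Step 2: Gradient step.
x_raw = 3.1406 - 0.15*17.2812 = 0.5484
y_raw = -0.0252 - 0.15*-8.3024 = 1.2202
Step 3: Project onto [-2, 3].
x_proj = clip(0.5484) = 0.5484
y_proj = clip(1.2202) = 1.2202
Step 4: Evaluate f.
f(0.5484, 1.2202) = 5.5048


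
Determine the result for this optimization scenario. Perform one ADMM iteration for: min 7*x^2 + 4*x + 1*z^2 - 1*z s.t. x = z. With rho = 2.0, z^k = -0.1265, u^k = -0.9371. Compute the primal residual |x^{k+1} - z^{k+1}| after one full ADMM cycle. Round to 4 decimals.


ADMM iteration with rho = 2.0, z^k = -0.1265, u^k = -0.9371
Step 1: x-update.
Minimize 7*x^2 + 4*x + (2.0/2)*(x + 0.1265 - 0.9371)^2
FOC: (2*7 + 2.0)*x = -4 + 2.0*(-0.1265 + 0.9371)
x^{k+1} = -0.1487
Step 2: z-update.
Minimize 1*z^2 - 1*z + (2.0/2)*(-0.1487 - z - 0.9371)^2
FOC: (2*1 + 2.0)*z = 1 + 2.0*(-0.1487 - 0.9371)
z^{k+1} = -0.2929
Step 3: u-update.
u^{k+1} = -0.9371 - 0.1487 + 0.2929 = -0.7929
Step 4: Primal residual = |-0.1487 + 0.2929| = 0.1442


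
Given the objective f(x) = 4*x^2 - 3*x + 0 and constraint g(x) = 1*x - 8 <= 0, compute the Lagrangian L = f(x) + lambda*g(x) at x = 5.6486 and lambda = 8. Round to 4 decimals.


Step 1: Evaluate f(x).
f(5.6486) = 4*5.6486^2 - 3*5.6486 + 0 = 110.6809
Step 2: Evaluate g(x).
g(5.6486) = 1*5.6486 - 8 = -2.3514
Step 3: Compute Lagrangian.
L = 110.6809 + 8*-2.3514 = 91.8697


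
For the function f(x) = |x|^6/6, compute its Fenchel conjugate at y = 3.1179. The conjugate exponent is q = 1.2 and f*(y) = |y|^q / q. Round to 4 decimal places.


The conjugate exponent q satisfies 1/p + 1/q = 1.
p = 6, so q = 6/(6 - 1) = 1.2
|y|^q = 3.1179^1.2 = 3.9141
f*(3.1179) = 3.9141 / 1.2 = 3.2618


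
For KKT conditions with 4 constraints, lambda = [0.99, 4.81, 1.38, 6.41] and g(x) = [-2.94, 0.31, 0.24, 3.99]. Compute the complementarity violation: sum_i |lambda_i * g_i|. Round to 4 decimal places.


KKT complementary slackness check:
lambda_1 * g_1 = 0.99 * -2.94 = -2.9106
lambda_2 * g_2 = 4.81 * 0.31 = 1.4911
lambda_3 * g_3 = 1.38 * 0.24 = 0.3312
lambda_4 * g_4 = 6.41 * 3.99 = 25.5759
Total violation = 2.9106 + 1.4911 + 0.3312 + 25.5759 = 30.3088


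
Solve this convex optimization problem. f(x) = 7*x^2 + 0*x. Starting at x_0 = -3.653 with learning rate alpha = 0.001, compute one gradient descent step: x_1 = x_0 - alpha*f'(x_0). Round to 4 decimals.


We compute the gradient at x_0 and apply the update.
f'(x) = 14*x + 0
f'(-3.653) = 14*-3.653 + 0 = -51.142
x_1 = -3.653 - 0.001*-51.142 = -3.6019


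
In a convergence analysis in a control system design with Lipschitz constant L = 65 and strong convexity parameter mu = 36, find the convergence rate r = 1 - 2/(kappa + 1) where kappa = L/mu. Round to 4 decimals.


Step 1: Compute the condition number.
kappa = L/mu = 65/36 = 1.8056
Step 2: Compute the convergence rate.
r = 1 - 2/(kappa + 1) = 1 - 2*mu/(L + mu) = (L - mu)/(L + mu) = 29/101 = 0.2871


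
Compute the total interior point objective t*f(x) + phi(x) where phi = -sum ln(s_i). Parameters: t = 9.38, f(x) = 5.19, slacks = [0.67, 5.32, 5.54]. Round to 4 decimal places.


Step 1: Compute log-barrier.
ln values: [-0.4005, 1.6715, 1.712]
phi = -(-0.4005 + 1.6715 + 1.712) = -2.983
Step 2: Compute augmented objective.
t*f(x) = 9.38*5.19 = 48.6822
Total = 48.6822 - 2.983 = 45.6992


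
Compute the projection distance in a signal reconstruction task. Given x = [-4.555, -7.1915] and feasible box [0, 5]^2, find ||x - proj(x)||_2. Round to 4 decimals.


Project each component onto [0, 5].
clip(-4.555) = 0.0, clip(-7.1915) = 0.0
Projection = [0.0, 0.0]
Squared diffs: [20.748, 51.7177]
Distance = sqrt(72.4657) = 8.5127


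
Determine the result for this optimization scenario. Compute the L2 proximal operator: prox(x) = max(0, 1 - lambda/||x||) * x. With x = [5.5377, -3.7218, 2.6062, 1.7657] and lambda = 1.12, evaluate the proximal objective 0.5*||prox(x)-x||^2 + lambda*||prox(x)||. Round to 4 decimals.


Step 1: Compute ||x||.
||x|| = 7.3775
Step 2: Compute scaling factor.
scale = max(0, 1 - 1.12/7.3775) = 0.8482
Step 3: prox(x) = [4.697, -3.1568, 2.2105, 1.4976]
||prox(x)|| = 6.2575
Step 4: Proximal objective.
0.5*||prox-x||^2 = 0.6272
lambda*||prox|| = 7.0084
Total = 7.6356


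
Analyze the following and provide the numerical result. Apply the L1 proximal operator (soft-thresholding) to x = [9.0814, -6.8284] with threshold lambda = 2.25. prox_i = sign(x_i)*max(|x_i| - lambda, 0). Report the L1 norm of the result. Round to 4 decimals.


Soft-thresholding with lambda = 2.25:
prox(9.0814) = sign(9.0814)*max(|9.0814| - 2.25, 0) = 6.8314
prox(-6.8284) = sign(-6.8284)*max(|-6.8284| - 2.25, 0) = -4.5784
prox(x) = [6.8314, -4.5784]
||prox(x)||_1 = 6.8314 + 4.5784 = 11.4098


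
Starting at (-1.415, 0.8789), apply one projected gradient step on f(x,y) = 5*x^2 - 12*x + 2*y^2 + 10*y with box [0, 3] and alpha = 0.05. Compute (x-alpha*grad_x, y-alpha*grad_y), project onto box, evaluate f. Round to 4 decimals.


Step 1: Compute gradient at (-1.415, 0.8789).
grad_x = 2*5*-1.415 - 12 = -26.15
grad_y = 2*2*0.8789 + 10 = 13.5156
Step 2: Gradient step.
x_raw = -1.415 - 0.05*-26.15 = -0.1075
y_raw = 0.8789 - 0.05*13.5156 = 0.2031
Step 3: Project onto [0, 3].
x_proj = clip(-0.1075) = 0.0
y_proj = clip(0.2031) = 0.2031
Step 4: Evaluate f.
f(0.0, 0.2031) = 2.1137


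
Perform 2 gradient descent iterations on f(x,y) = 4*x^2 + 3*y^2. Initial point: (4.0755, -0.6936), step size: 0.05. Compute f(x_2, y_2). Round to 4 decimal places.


Gradient descent on f(x,y) = 4*x^2 + 3*y^2.
Starting point: (4.0755, -0.6936), alpha = 0.05
Step 1: grad_x = 2*4*4.0755 = 32.604, grad_y = 2*3*-0.6936 = -4.1616
  x_1 = 4.0755 - 0.05*32.604 = 2.4453
  y_1 = -0.6936 - 0.05*-4.1616 = -0.4855
Step 2: grad_x = 2*4*2.4453 = 19.5624, grad_y = 2*3*-0.4855 = -2.9131
  x_2 = 2.4453 - 0.05*19.5624 = 1.4672
  y_2 = -0.4855 - 0.05*-2.9131 = -0.3399
f(1.4672, -0.3399) = 4*1.4672^2 + 3*(-0.3399)^2 = 8.957


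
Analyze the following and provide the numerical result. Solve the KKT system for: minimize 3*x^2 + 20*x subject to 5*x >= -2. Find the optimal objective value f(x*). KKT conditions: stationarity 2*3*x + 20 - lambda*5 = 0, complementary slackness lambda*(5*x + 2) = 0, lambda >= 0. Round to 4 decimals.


Step 1: Try lambda = 0 (constraint inactive).
x_unc = -20/(2*3) = -3.3333
Check: 5*-3.3333 = -16.6665 < -2 -- violated!
Step 2: Constraint must be active: 5*x = -2
x* = -2/5 = -0.4
lambda = (2*3*(-0.4) + 20)/5 = 3.52
Step 3: Compute optimal value.
f(x*) = 3*(-0.4)^2 + 20*(-0.4) = -7.52


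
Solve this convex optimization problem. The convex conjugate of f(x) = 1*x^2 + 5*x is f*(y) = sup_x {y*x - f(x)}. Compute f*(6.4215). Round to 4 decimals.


f*(y) = sup_x {y*x - a*x^2 - b*x} = sup_x {(y-b)*x - a*x^2}
FOC: (y - b) - 2a*x = 0 => x* = (y - b)/(2a)
x* = (6.4215 - 5)/(2*1) = 0.7108
f*(6.4215) = (y-b)^2/(4a) = (6.4215 - 5)^2/(4*1)
= 2.0207/4 = 0.5052


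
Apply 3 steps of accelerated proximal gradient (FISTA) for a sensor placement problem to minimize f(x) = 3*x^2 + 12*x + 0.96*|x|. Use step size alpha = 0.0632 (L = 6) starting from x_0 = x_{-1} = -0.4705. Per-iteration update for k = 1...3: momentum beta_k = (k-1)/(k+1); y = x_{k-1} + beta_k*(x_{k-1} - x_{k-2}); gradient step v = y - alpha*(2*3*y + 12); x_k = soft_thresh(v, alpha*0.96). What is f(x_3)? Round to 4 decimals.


FISTA on f(x) = 3*x^2 + 12*x + 0.96*|x|
L = 6, alpha = 0.0632
Iteration 1: beta = 0.0, y = -0.4705 + 0.0*(-0.4705 + 0.4705) = -0.4705
  grad(y) = 9.177, v = y - alpha*grad = -1.0505
  prox(v) = soft_thresh(-1.0505, 0.0607) = -0.9898
Iteration 2: beta = 0.3333, y = -0.9898 + 0.3333*(-0.9898 + 0.4705) = -1.1629
  grad(y) = 5.0225, v = y - alpha*grad = -1.4803
  prox(v) = soft_thresh(-1.4803, 0.0607) = -1.4197
Iteration 3: beta = 0.5, y = -1.4197 + 0.5*(-1.4197 + 0.9898) = -1.6346
  grad(y) = 2.1924, v = y - alpha*grad = -1.7732
  prox(v) = soft_thresh(-1.7732, 0.0607) = -1.7125
f(x_3) = 3*(-1.7125)^2 + 12*(-1.7125) + 0.96*|-1.7125| = -10.108


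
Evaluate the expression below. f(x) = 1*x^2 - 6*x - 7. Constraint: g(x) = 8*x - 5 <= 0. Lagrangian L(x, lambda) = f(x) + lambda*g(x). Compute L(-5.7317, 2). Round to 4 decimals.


Step 1: Evaluate f(x).
f(-5.7317) = 1*(-5.7317)^2 - 6*(-5.7317) - 7 = 60.2426
Step 2: Evaluate g(x).
g(-5.7317) = 8*-5.7317 - 5 = -50.8536
Step 3: Compute Lagrangian.
L = 60.2426 + 2*-50.8536 = -41.4646


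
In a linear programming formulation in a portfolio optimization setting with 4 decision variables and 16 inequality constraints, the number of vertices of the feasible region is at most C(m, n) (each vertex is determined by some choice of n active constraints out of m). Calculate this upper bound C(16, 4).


Each vertex corresponds to some choice of n active constraints out of m, so the number of vertices is at most C(m, n) = m! / (n!(m-n)!).
m = 16, n = 4
Numerator: 16 * 15 * 14 * 13
Denominator: 4! = 24
C(16, 4) = 1820


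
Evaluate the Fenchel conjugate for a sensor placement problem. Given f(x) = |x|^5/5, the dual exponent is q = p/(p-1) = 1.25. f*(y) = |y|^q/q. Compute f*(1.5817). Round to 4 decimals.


The conjugate exponent q satisfies 1/p + 1/q = 1.
p = 5, so q = 5/(5 - 1) = 1.25
|y|^q = 1.5817^1.25 = 1.7738
f*(1.5817) = 1.7738 / 1.25 = 1.419


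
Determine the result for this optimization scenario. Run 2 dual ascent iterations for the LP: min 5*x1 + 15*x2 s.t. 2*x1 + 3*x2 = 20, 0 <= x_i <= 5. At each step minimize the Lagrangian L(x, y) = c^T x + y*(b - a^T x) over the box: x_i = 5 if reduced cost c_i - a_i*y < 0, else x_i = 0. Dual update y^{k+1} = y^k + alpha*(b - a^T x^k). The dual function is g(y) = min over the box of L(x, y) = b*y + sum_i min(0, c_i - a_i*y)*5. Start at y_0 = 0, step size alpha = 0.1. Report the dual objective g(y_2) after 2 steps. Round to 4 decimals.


Dual ascent for LP: min 5*x1 + 15*x2, 2*x1 + 3*x2 = 20, 0 <= x_i <= 5
Step 1: y^k = 0.0, reduced costs: (5.0, 15.0)
  x^k = (0.0, 0.0), subgradient = b - a^T x = 20.0
  y^{k+1} = 0.0 + 0.1*20.0 = 2.0
Step 2: y^k = 2.0, reduced costs: (1.0, 9.0)
  x^k = (0.0, 0.0), subgradient = b - a^T x = 20.0
  y^{k+1} = 2.0 + 0.1*20.0 = 4.0
Dual objective at y_2 = 4.0: reduced costs (-3.0, 3.0), box minimizer x = (5.0, 0.0)
g(y_2) = b*y + (c1 - a1*y)*x1 + (c2 - a2*y)*x2 = 20*4.0 + (-3.0)*5.0 + 3.0*0.0 = 80.0 - 15.0 + 0.0 = 65.0


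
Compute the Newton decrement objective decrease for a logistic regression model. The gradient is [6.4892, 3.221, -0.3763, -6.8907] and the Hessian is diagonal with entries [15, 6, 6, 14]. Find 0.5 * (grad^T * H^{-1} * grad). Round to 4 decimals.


Step 1: H is diagonal, so H^(-1) * g = [0.4326, 0.5368, -0.0627, -0.4922].
Step 2: g^T H^(-1) g = sum_i g_i^2 / H_ii
  = (6.4892)^2/15 + (3.221)^2/6 + (-0.3763)^2/6 + (-6.8907)^2/14
  = 2.8073 + 1.7291 + 0.0236 + 3.3916 = 7.9516
Step 3: Objective decrease = 0.5 * g^T H^(-1) g = 3.9758


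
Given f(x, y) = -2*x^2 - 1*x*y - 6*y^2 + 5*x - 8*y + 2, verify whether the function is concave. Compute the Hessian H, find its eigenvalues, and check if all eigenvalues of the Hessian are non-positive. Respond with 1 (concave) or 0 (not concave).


The Hessian of f(x,y) = -2*x^2 - 1*x*y - 6*y^2 + 5*x - 8*y + 2 is:
H = [[-4, -1], [-1, -12]]
Trace = -4 - 12 = -16
Determinant = -4*-12 - (-1)^2 = 47
Discriminant = (-16)^2 - 4*47 = 68.0
Eigenvalues: lambda_1 = -12.1231, lambda_2 = -3.8769
The function is concave.

1


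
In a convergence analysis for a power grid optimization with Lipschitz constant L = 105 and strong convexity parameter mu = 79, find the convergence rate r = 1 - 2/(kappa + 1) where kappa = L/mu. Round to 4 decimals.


Step 1: Compute the condition number.
kappa = L/mu = 105/79 = 1.3291
Step 2: Compute the convergence rate.
r = 1 - 2/(kappa + 1) = 1 - 2*mu/(L + mu) = (L - mu)/(L + mu) = 26/184 = 0.1413


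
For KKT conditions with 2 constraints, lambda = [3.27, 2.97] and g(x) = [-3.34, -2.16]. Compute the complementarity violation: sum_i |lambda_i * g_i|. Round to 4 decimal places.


KKT complementary slackness check:
lambda_1 * g_1 = 3.27 * -3.34 = -10.9218
lambda_2 * g_2 = 2.97 * -2.16 = -6.4152
Total violation = 10.9218 + 6.4152 = 17.337


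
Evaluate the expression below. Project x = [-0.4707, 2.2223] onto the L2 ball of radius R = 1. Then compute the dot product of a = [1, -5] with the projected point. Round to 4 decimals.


Step 1: Compute ||x|| (intermediates to 6 decimals).
||x|| = sqrt((-0.4707)^2 + 2.2223^2) = 2.271602
Step 2: Project.
Since ||x|| > R, scale = R/||x|| = 1/2.271602 = 0.440218, proj(x) = scale * x
proj(x) = [-0.207211, 0.978296]
Step 3: Dot product.
a^T * proj(x) = 1*(-0.207211) - 5*0.978296 = -5.0987


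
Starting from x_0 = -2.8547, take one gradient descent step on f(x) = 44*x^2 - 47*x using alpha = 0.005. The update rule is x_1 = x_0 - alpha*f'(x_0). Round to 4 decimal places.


We compute the gradient at x_0 and apply the update.
f'(x) = 88*x - 47
f'(-2.8547) = 88*-2.8547 - 47 = -298.2136
x_1 = -2.8547 - 0.005*-298.2136 = -1.3636
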